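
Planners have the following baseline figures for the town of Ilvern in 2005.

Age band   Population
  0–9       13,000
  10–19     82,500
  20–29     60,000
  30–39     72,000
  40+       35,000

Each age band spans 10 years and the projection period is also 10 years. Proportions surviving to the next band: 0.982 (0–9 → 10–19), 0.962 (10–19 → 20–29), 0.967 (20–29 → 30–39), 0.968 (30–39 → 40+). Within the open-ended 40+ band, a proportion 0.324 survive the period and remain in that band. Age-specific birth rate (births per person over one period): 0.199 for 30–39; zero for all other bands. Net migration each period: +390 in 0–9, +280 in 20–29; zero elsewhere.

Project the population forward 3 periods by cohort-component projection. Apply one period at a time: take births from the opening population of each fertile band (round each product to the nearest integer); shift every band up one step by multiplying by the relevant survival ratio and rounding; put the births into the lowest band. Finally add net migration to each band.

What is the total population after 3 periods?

155023

[period 1]
Births: 72000 × 0.199 = 14328
10–19: 13000 × 0.982 = 12766
20–29: 82500 × 0.962 = 79365
30–39: 60000 × 0.967 = 58020
40+: 72000 × 0.968 + 35000 × 0.324 = 69696 + 11340 = 81036
Net migration: 0–9 + 390 → 14718; 20–29 + 280 → 79645
Giving 14718 / 12766 / 79645 / 58020 / 81036.
[period 2]
Births: 58020 × 0.199 = 11546
10–19: 14718 × 0.982 = 14453
20–29: 12766 × 0.962 = 12281
30–39: 79645 × 0.967 = 77017
40+: 58020 × 0.968 + 81036 × 0.324 = 56163 + 26256 = 82419
Net migration: 0–9 + 390 → 11936; 20–29 + 280 → 12561
Giving 11936 / 14453 / 12561 / 77017 / 82419.
[period 3]
Births: 77017 × 0.199 = 15326
10–19: 11936 × 0.982 = 11721
20–29: 14453 × 0.962 = 13904
30–39: 12561 × 0.967 = 12146
40+: 77017 × 0.968 + 82419 × 0.324 = 74552 + 26704 = 101256
Net migration: 0–9 + 390 → 15716; 20–29 + 280 → 14184
Giving 15716 / 11721 / 14184 / 12146 / 101256.
Total after period 3: 15716 + 11721 + 14184 + 12146 + 101256 = 155023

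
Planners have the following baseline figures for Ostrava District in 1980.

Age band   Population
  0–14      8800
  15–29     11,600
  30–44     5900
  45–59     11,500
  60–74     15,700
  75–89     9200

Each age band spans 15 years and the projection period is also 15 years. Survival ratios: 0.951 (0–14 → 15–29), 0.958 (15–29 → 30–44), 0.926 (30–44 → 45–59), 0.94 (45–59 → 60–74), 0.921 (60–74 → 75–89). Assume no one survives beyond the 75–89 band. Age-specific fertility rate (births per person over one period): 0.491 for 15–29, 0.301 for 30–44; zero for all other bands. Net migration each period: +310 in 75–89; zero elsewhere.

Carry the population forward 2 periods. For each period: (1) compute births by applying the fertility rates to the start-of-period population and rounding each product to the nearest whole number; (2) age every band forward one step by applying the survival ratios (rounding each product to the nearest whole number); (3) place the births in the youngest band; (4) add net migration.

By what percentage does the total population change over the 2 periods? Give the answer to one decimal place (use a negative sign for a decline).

-23.0

Period 1:
Births: 11600 * 0.491 = 5696, 5900 * 0.301 = 1776 → total 7472
15–29: 8800 * 0.951 = 8369
30–44: 11600 * 0.958 = 11113
45–59: 5900 * 0.926 = 5463
60–74: 11500 * 0.94 = 10810
75–89: 15700 * 0.921 = 14460
Net migration: 75–89 + 310 → 14770
Population now: 0–14=7472, 15–29=8369, 30–44=11113, 45–59=5463, 60–74=10810, 75–89=14770
Period 2:
Births: 8369 * 0.491 = 4109, 11113 * 0.301 = 3345 → total 7454
15–29: 7472 * 0.951 = 7106
30–44: 8369 * 0.958 = 8018
45–59: 11113 * 0.926 = 10291
60–74: 5463 * 0.94 = 5135
75–89: 10810 * 0.921 = 9956
Net migration: 75–89 + 310 → 10266
Population now: 0–14=7454, 15–29=7106, 30–44=8018, 45–59=10291, 60–74=5135, 75–89=10266
Total: 62700 → 48270; change = -14430; percentage change = -23.0%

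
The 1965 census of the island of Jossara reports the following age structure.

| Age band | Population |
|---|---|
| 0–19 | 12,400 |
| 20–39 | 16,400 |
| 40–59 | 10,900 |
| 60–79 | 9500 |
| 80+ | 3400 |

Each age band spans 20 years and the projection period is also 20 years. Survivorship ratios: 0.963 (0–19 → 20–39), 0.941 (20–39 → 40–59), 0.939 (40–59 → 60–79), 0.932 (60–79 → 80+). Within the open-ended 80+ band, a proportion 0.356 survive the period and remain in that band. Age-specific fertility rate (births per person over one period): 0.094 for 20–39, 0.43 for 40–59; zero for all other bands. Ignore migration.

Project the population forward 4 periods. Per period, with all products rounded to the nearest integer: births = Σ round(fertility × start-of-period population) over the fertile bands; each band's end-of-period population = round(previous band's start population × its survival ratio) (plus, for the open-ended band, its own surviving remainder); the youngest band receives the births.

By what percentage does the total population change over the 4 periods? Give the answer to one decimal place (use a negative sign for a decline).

— Period 1 —
Births: 16400 × 0.094 = 1542  |  10900 × 0.43 = 4687 → 6229
20–39: 12400 × 0.963 = 11941
40–59: 16400 × 0.941 = 15432
60–79: 10900 × 0.939 = 10235
80+: 9500 × 0.932 + 3400 × 0.356 = 8854 + 1210 = 10064
Giving 6229 / 11941 / 15432 / 10235 / 10064.
— Period 2 —
Births: 11941 × 0.094 = 1122  |  15432 × 0.43 = 6636 → 7758
20–39: 6229 × 0.963 = 5999
40–59: 11941 × 0.941 = 11236
60–79: 15432 × 0.939 = 14491
80+: 10235 × 0.932 + 10064 × 0.356 = 9539 + 3583 = 13122
Giving 7758 / 5999 / 11236 / 14491 / 13122.
— Period 3 —
Births: 5999 × 0.094 = 564  |  11236 × 0.43 = 4831 → 5395
20–39: 7758 × 0.963 = 7471
40–59: 5999 × 0.941 = 5645
60–79: 11236 × 0.939 = 10551
80+: 14491 × 0.932 + 13122 × 0.356 = 13506 + 4671 = 18177
Giving 5395 / 7471 / 5645 / 10551 / 18177.
— Period 4 —
Births: 7471 × 0.094 = 702  |  5645 × 0.43 = 2427 → 3129
20–39: 5395 × 0.963 = 5195
40–59: 7471 × 0.941 = 7030
60–79: 5645 × 0.939 = 5301
80+: 10551 × 0.932 + 18177 × 0.356 = 9834 + 6471 = 16305
Giving 3129 / 5195 / 7030 / 5301 / 16305.
Total: 52600 → 36960; change = -15640; percentage change = -29.7%

-29.7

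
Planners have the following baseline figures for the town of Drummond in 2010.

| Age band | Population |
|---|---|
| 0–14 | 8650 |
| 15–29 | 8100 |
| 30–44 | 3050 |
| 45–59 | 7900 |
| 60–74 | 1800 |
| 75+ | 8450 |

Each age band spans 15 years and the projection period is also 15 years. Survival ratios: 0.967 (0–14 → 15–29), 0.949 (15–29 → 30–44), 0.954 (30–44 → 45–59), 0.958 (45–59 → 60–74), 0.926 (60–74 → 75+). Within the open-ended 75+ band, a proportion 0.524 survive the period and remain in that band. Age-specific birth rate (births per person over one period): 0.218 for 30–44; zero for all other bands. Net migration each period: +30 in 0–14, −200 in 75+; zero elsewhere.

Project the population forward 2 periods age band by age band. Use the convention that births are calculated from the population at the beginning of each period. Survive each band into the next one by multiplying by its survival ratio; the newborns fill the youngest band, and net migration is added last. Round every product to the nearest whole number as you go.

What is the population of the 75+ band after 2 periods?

Period 1:
Births: 3050 * 0.218 = 665
15–29: 8650 * 0.967 = 8365
30–44: 8100 * 0.949 = 7687
45–59: 3050 * 0.954 = 2910
60–74: 7900 * 0.958 = 7568
75+: 1800 * 0.926 + 8450 * 0.524 = 1667 + 4428 = 6095
Net migration: 0–14 + 30 → 695; 75+ − 200 → 5895
Population now: 0–14=695, 15–29=8365, 30–44=7687, 45–59=2910, 60–74=7568, 75+=5895
Period 2:
Births: 7687 * 0.218 = 1676
15–29: 695 * 0.967 = 672
30–44: 8365 * 0.949 = 7938
45–59: 7687 * 0.954 = 7333
60–74: 2910 * 0.958 = 2788
75+: 7568 * 0.926 + 5895 * 0.524 = 7008 + 3089 = 10097
Net migration: 0–14 + 30 → 1706; 75+ − 200 → 9897
Population now: 0–14=1706, 15–29=672, 30–44=7938, 45–59=7333, 60–74=2788, 75+=9897

9897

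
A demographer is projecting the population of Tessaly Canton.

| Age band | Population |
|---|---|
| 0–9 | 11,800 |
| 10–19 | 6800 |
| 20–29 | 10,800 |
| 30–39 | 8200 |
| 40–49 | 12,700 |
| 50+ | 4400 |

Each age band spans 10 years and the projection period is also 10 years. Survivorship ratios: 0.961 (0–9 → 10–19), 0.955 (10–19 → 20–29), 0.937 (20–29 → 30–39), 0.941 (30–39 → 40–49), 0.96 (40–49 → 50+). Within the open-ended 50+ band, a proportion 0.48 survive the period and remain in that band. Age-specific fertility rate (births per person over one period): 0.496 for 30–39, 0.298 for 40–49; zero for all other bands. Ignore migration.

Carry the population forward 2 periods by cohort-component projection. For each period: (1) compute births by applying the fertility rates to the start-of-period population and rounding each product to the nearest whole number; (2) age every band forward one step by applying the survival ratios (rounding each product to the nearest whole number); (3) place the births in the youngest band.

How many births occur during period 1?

7852

Numbering the bands 1..6 from youngest to oldest:
— Period 1 —
Births: 8200 * 0.496 = 4067 ; 12700 * 0.298 = 3785 → 7852
Band 2: 11800 * 0.961 = 11340
Band 3: 6800 * 0.955 = 6494
Band 4: 10800 * 0.937 = 10120
Band 5: 8200 * 0.941 = 7716
Band 6: 12700 * 0.96 + 4400 * 0.48 = 12192 + 2112 = 14304
End of period: [7852, 11340, 6494, 10120, 7716, 14304]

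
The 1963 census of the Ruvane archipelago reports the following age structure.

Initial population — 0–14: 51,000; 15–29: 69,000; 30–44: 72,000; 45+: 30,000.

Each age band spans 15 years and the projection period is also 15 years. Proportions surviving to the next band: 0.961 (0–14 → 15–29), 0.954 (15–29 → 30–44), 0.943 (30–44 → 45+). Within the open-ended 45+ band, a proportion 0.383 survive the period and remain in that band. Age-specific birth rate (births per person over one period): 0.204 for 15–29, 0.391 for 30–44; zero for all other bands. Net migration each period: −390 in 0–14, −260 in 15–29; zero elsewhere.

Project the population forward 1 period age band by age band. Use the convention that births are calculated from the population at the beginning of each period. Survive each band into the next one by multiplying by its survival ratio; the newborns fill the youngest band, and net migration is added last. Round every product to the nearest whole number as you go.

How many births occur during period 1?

42228

(Bands numbered youngest = 1 to oldest = 4.)
— Period 1 —
Births: 69000 × 0.204 = 14076  |  72000 × 0.391 = 28152 → total 42228
Band 2: 51000 × 0.961 = 49011
Band 3: 69000 × 0.954 = 65826
Band 4: 72000 × 0.943 + 30000 × 0.383 = 67896 + 11490 = 79386
Net migration: Band 1 − 390 → 41838; Band 2 − 260 → 48751
Giving 41838 / 48751 / 65826 / 79386.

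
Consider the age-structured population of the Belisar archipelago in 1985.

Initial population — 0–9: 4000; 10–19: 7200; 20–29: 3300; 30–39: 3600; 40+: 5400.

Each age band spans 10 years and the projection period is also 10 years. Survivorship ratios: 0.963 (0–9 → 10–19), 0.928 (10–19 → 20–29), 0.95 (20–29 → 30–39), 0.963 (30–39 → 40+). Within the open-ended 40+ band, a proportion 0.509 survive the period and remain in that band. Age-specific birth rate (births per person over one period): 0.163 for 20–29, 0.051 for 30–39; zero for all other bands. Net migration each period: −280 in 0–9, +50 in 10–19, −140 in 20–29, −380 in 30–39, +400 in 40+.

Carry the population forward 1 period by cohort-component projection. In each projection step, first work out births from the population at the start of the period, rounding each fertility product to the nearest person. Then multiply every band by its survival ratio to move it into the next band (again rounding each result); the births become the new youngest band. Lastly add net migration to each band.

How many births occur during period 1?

722

— Period 1 —
Births: 3300 × 0.163 = 538, 3600 × 0.051 = 184 → 722
10–19: 4000 × 0.963 = 3852
20–29: 7200 × 0.928 = 6682
30–39: 3300 × 0.95 = 3135
40+: 3600 × 0.963 + 5400 × 0.509 = 3467 + 2749 = 6216
Net migration: 0–9 − 280 → 442; 10–19 + 50 → 3902; 20–29 − 140 → 6542; 30–39 − 380 → 2755; 40+ + 400 → 6616
Giving 442 / 3902 / 6542 / 2755 / 6616.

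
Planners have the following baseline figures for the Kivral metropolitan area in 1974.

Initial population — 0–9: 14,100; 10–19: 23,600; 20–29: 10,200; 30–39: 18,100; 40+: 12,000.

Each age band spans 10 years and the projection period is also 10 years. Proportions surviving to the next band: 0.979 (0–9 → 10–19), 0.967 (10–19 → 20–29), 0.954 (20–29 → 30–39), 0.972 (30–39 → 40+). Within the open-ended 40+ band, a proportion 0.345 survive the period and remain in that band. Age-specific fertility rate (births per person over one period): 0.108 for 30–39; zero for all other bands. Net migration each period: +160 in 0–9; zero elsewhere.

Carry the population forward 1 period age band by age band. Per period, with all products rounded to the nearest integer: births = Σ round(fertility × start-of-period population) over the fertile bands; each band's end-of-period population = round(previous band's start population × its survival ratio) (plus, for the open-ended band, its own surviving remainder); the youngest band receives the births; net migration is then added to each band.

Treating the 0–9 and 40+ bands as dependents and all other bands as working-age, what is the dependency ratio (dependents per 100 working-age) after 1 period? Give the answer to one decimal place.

Period 1:
Births: 18100 × 0.108 = 1955
10–19: 14100 × 0.979 = 13804
20–29: 23600 × 0.967 = 22821
30–39: 10200 × 0.954 = 9731
40+: 18100 × 0.972 + 12000 × 0.345 = 17593 + 4140 = 21733
Net migration: 0–9 + 160 → 2115
→ [2115, 13804, 22821, 9731, 21733]
Dependents (band 0–9 + band 40+) = 2115 + 21733 = 23848; working-age = 46356; ratio = 23848/46356 × 100 = 51.4

51.4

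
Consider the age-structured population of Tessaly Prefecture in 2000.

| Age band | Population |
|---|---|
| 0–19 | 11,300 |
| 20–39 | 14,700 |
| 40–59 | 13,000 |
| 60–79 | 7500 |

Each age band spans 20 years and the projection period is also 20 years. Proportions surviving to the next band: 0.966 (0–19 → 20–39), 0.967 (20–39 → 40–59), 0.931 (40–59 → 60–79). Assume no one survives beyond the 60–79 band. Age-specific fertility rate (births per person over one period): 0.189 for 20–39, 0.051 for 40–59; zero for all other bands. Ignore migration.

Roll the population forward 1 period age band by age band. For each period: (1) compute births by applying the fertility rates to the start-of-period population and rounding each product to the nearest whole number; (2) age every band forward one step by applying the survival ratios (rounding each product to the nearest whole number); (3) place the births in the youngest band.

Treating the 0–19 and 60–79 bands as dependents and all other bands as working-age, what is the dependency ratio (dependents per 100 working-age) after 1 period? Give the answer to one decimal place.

61.9

After projecting period 1:
Births: 14700 * 0.189 = 2778 ; 13000 * 0.051 = 663 ⇒ total 3441
20–39: 11300 * 0.966 = 10916
40–59: 14700 * 0.967 = 14215
60–79: 13000 * 0.931 = 12103
→ [3441, 10916, 14215, 12103]
Dependents (band 0–19 + band 60–79) = 3441 + 12103 = 15544; working-age = 25131; ratio = 15544/25131 × 100 = 61.9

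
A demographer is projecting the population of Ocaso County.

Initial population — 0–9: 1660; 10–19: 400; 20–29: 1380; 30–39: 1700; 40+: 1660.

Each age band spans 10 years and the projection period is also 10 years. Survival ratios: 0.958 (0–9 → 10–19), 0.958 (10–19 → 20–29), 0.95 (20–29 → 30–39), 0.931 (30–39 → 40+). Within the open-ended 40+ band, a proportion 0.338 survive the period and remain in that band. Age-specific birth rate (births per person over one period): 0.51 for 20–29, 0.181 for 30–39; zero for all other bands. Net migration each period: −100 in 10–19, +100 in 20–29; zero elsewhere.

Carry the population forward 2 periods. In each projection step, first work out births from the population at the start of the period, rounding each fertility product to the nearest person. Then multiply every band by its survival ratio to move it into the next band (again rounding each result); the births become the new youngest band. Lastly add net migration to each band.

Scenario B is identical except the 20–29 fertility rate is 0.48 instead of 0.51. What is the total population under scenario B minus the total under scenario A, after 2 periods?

-54

After projecting period 1:
Births: 1380 * 0.51 = 704  |  1700 * 0.181 = 308 → 1012
10–19: 1660 * 0.958 = 1590
20–29: 400 * 0.958 = 383
30–39: 1380 * 0.95 = 1311
40+: 1700 * 0.931 + 1660 * 0.338 = 1583 + 561 = 2144
Net migration: 10–19 − 100 → 1490; 20–29 + 100 → 483
→ [1012, 1490, 483, 1311, 2144]
After projecting period 2:
Births: 483 * 0.51 = 246  |  1311 * 0.181 = 237 → 483
10–19: 1012 * 0.958 = 969
20–29: 1490 * 0.958 = 1427
30–39: 483 * 0.95 = 459
40+: 1311 * 0.931 + 2144 * 0.338 = 1221 + 725 = 1946
Net migration: 10–19 − 100 → 869; 20–29 + 100 → 1527
→ [483, 869, 1527, 459, 1946]
Scenario A total after 2 periods: 5284
Scenario B projection —
After projecting period 1:
Births: 1380 * 0.48 = 662  |  1700 * 0.181 = 308 → 970
10–19: 1660 * 0.958 = 1590
20–29: 400 * 0.958 = 383
30–39: 1380 * 0.95 = 1311
40+: 1700 * 0.931 + 1660 * 0.338 = 1583 + 561 = 2144
Net migration: 10–19 − 100 → 1490; 20–29 + 100 → 483
→ [970, 1490, 483, 1311, 2144]
After projecting period 2:
Births: 483 * 0.48 = 232  |  1311 * 0.181 = 237 → 469
10–19: 970 * 0.958 = 929
20–29: 1490 * 0.958 = 1427
30–39: 483 * 0.95 = 459
40+: 1311 * 0.931 + 2144 * 0.338 = 1221 + 725 = 1946
Net migration: 10–19 − 100 → 829; 20–29 + 100 → 1527
→ [469, 829, 1527, 459, 1946]
Scenario B total after 2 periods: 5230
Difference B − A = 5230 − 5284 = -54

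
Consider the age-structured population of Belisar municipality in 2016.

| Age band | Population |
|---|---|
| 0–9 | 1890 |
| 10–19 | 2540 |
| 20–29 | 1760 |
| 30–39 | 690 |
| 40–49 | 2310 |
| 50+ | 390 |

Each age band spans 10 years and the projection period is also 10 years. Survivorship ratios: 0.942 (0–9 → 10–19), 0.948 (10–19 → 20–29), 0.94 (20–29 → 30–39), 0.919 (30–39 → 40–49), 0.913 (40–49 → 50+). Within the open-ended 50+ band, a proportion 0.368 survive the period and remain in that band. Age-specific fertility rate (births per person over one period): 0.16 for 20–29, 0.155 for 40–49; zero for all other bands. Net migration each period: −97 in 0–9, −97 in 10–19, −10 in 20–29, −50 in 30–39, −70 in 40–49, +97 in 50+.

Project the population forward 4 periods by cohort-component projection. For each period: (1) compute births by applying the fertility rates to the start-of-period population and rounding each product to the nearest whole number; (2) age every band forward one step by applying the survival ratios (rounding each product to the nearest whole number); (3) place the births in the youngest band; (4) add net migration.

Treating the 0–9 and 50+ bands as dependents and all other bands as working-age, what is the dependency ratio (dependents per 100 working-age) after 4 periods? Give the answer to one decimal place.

139.3

(Groups numbered youngest = 1 to oldest = 6.)
Period 1:
Births: 1760 × 0.16 = 282, 2310 × 0.155 = 358 ⇒ total 640
Group 2: 1890 × 0.942 = 1780
Group 3: 2540 × 0.948 = 2408
Group 4: 1760 × 0.94 = 1654
Group 5: 690 × 0.919 = 634
Group 6: 2310 × 0.913 + 390 × 0.368 = 2109 + 144 = 2253
Net migration: Group 1 − 97 → 543; Group 2 − 97 → 1683; Group 3 − 10 → 2398; Group 4 − 50 → 1604; Group 5 − 70 → 564; Group 6 + 97 → 2350
→ [543, 1683, 2398, 1604, 564, 2350]
Period 2:
Births: 2398 × 0.16 = 384, 564 × 0.155 = 87 ⇒ total 471
Group 2: 543 × 0.942 = 512
Group 3: 1683 × 0.948 = 1595
Group 4: 2398 × 0.94 = 2254
Group 5: 1604 × 0.919 = 1474
Group 6: 564 × 0.913 + 2350 × 0.368 = 515 + 865 = 1380
Net migration: Group 1 − 97 → 374; Group 2 − 97 → 415; Group 3 − 10 → 1585; Group 4 − 50 → 2204; Group 5 − 70 → 1404; Group 6 + 97 → 1477
→ [374, 415, 1585, 2204, 1404, 1477]
Period 3:
Births: 1585 × 0.16 = 254, 1404 × 0.155 = 218 ⇒ total 472
Group 2: 374 × 0.942 = 352
Group 3: 415 × 0.948 = 393
Group 4: 1585 × 0.94 = 1490
Group 5: 2204 × 0.919 = 2025
Group 6: 1404 × 0.913 + 1477 × 0.368 = 1282 + 544 = 1826
Net migration: Group 1 − 97 → 375; Group 2 − 97 → 255; Group 3 − 10 → 383; Group 4 − 50 → 1440; Group 5 − 70 → 1955; Group 6 + 97 → 1923
→ [375, 255, 383, 1440, 1955, 1923]
Period 4:
Births: 383 × 0.16 = 61, 1955 × 0.155 = 303 ⇒ total 364
Group 2: 375 × 0.942 = 353
Group 3: 255 × 0.948 = 242
Group 4: 383 × 0.94 = 360
Group 5: 1440 × 0.919 = 1323
Group 6: 1955 × 0.913 + 1923 × 0.368 = 1785 + 708 = 2493
Net migration: Group 1 − 97 → 267; Group 2 − 97 → 256; Group 3 − 10 → 232; Group 4 − 50 → 310; Group 5 − 70 → 1253; Group 6 + 97 → 2590
→ [267, 256, 232, 310, 1253, 2590]
Dependents (band 0–9 + band 50+) = 267 + 2590 = 2857; working-age = 2051; ratio = 2857/2051 × 100 = 139.3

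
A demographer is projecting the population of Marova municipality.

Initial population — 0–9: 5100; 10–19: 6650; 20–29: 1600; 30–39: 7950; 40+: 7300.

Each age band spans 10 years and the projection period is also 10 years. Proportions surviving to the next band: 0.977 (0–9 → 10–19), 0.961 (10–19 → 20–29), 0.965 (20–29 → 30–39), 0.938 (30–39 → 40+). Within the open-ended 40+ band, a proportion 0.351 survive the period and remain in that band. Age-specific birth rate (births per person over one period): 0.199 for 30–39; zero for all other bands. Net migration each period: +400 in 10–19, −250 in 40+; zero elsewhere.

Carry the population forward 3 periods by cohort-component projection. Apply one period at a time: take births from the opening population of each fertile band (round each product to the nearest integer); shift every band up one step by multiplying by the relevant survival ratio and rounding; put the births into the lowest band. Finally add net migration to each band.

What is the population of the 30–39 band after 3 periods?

4992

Call the bands 1 to 5, youngest first.
Period 1.
Births: 7950 * 0.199 = 1582
Band 2: 5100 * 0.977 = 4983
Band 3: 6650 * 0.961 = 6391
Band 4: 1600 * 0.965 = 1544
Band 5: 7950 * 0.938 + 7300 * 0.351 = 7457 + 2562 = 10019
Net migration: Band 2 + 400 → 5383; Band 5 − 250 → 9769
End of period: [1582, 5383, 6391, 1544, 9769]
Period 2.
Births: 1544 * 0.199 = 307
Band 2: 1582 * 0.977 = 1546
Band 3: 5383 * 0.961 = 5173
Band 4: 6391 * 0.965 = 6167
Band 5: 1544 * 0.938 + 9769 * 0.351 = 1448 + 3429 = 4877
Net migration: Band 2 + 400 → 1946; Band 5 − 250 → 4627
End of period: [307, 1946, 5173, 6167, 4627]
Period 3.
Births: 6167 * 0.199 = 1227
Band 2: 307 * 0.977 = 300
Band 3: 1946 * 0.961 = 1870
Band 4: 5173 * 0.965 = 4992
Band 5: 6167 * 0.938 + 4627 * 0.351 = 5785 + 1624 = 7409
Net migration: Band 2 + 400 → 700; Band 5 − 250 → 7159
End of period: [1227, 700, 1870, 4992, 7159]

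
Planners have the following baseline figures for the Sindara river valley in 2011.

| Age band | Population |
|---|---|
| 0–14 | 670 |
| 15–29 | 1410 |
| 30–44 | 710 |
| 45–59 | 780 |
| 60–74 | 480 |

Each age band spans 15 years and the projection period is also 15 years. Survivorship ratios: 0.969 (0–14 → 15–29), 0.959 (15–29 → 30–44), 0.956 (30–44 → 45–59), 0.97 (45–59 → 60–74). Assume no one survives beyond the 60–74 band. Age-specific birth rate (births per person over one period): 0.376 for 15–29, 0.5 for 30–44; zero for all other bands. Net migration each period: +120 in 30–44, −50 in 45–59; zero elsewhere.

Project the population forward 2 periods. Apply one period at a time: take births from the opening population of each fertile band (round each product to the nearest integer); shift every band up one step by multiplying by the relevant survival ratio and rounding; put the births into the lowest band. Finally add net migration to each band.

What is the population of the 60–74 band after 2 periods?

610

Call the groups 1 to 5, youngest first.
[period 1]
Births: 1410 × 0.376 = 530 ; 710 × 0.5 = 355 → total 885
Group 2: 670 × 0.969 = 649
Group 3: 1410 × 0.959 = 1352
Group 4: 710 × 0.956 = 679
Group 5: 780 × 0.97 = 757
Net migration: Group 3 + 120 → 1472; Group 4 − 50 → 629
Giving 885 / 649 / 1472 / 629 / 757.
[period 2]
Births: 649 × 0.376 = 244 ; 1472 × 0.5 = 736 → total 980
Group 2: 885 × 0.969 = 858
Group 3: 649 × 0.959 = 622
Group 4: 1472 × 0.956 = 1407
Group 5: 629 × 0.97 = 610
Net migration: Group 3 + 120 → 742; Group 4 − 50 → 1357
Giving 980 / 858 / 742 / 1357 / 610.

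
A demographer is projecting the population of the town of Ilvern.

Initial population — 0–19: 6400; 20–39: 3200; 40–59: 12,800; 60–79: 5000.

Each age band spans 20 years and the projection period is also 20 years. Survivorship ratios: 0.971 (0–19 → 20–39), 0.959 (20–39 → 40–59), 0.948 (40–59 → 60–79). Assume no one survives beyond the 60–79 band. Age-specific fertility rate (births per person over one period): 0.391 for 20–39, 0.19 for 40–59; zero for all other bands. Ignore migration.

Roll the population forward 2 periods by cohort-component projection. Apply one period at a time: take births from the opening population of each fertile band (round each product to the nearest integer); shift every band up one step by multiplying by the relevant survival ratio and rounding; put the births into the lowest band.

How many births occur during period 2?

After projecting period 1:
Births: 3200 × 0.391 = 1251  |  12800 × 0.19 = 2432 — total 3683
20–39: 6400 × 0.971 = 6214
40–59: 3200 × 0.959 = 3069
60–79: 12800 × 0.948 = 12134
Giving 3683 / 6214 / 3069 / 12134.
After projecting period 2:
Births: 6214 × 0.391 = 2430  |  3069 × 0.19 = 583 — total 3013
20–39: 3683 × 0.971 = 3576
40–59: 6214 × 0.959 = 5959
60–79: 3069 × 0.948 = 2909
Giving 3013 / 3576 / 5959 / 2909.

3013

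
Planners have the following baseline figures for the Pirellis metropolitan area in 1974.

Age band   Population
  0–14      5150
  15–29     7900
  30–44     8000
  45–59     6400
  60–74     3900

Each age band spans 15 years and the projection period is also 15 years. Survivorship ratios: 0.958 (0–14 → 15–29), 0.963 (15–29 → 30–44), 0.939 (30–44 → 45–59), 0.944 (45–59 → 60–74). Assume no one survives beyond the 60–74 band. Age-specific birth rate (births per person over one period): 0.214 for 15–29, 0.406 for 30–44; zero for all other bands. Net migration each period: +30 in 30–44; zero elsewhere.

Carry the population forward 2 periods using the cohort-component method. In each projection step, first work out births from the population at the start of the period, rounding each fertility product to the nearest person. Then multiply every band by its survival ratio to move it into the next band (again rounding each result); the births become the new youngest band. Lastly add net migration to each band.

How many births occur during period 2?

[period 1]
Births: 7900 * 0.214 = 1691, 8000 * 0.406 = 3248 → 4939
15–29: 5150 * 0.958 = 4934
30–44: 7900 * 0.963 = 7608
45–59: 8000 * 0.939 = 7512
60–74: 6400 * 0.944 = 6042
Net migration: 30–44 + 30 → 7638
Population now: 0–14=4939, 15–29=4934, 30–44=7638, 45–59=7512, 60–74=6042
[period 2]
Births: 4934 * 0.214 = 1056, 7638 * 0.406 = 3101 → 4157
15–29: 4939 * 0.958 = 4732
30–44: 4934 * 0.963 = 4751
45–59: 7638 * 0.939 = 7172
60–74: 7512 * 0.944 = 7091
Net migration: 30–44 + 30 → 4781
Population now: 0–14=4157, 15–29=4732, 30–44=4781, 45–59=7172, 60–74=7091

4157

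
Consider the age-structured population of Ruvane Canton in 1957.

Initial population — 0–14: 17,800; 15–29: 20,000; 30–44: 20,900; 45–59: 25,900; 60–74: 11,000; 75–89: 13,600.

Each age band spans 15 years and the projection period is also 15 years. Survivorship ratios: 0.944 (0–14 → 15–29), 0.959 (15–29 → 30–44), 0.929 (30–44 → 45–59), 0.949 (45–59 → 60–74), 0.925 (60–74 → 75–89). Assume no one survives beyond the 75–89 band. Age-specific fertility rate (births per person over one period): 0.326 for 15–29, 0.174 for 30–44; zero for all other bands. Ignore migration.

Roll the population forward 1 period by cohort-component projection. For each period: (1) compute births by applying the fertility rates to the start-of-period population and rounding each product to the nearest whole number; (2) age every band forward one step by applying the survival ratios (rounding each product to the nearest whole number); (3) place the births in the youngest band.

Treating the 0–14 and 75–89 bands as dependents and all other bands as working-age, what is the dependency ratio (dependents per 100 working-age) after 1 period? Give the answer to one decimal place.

25.4

Period 1.
Births: 20000 × 0.326 = 6520 ; 20900 × 0.174 = 3637 — total 10157
15–29: 17800 × 0.944 = 16803
30–44: 20000 × 0.959 = 19180
45–59: 20900 × 0.929 = 19416
60–74: 25900 × 0.949 = 24579
75–89: 11000 × 0.925 = 10175
Giving 10157 / 16803 / 19180 / 19416 / 24579 / 10175.
Dependents (band 0–14 + band 75–89) = 10157 + 10175 = 20332; working-age = 79978; ratio = 20332/79978 × 100 = 25.4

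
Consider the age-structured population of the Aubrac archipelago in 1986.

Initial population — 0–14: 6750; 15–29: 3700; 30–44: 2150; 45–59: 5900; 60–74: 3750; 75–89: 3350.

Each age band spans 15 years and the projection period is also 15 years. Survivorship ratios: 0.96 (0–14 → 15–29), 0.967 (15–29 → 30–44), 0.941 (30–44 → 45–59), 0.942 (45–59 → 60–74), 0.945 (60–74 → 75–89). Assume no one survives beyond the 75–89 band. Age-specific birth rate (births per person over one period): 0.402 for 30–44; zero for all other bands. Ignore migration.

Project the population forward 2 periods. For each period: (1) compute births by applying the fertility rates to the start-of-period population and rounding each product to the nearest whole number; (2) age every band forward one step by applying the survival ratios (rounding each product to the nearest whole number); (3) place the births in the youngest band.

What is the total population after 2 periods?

19058

Let band 1 be 0–14 through band 6 = 75–89.
Period 1.
Births: 2150 × 0.402 = 864
Band 2: 6750 × 0.96 = 6480
Band 3: 3700 × 0.967 = 3578
Band 4: 2150 × 0.941 = 2023
Band 5: 5900 × 0.942 = 5558
Band 6: 3750 × 0.945 = 3544
Population now: 0–14=864, 15–29=6480, 30–44=3578, 45–59=2023, 60–74=5558, 75–89=3544
Period 2.
Births: 3578 × 0.402 = 1438
Band 2: 864 × 0.96 = 829
Band 3: 6480 × 0.967 = 6266
Band 4: 3578 × 0.941 = 3367
Band 5: 2023 × 0.942 = 1906
Band 6: 5558 × 0.945 = 5252
Population now: 0–14=1438, 15–29=829, 30–44=6266, 45–59=3367, 60–74=1906, 75–89=5252
Total after period 2: 1438 + 829 + 6266 + 3367 + 1906 + 5252 = 19058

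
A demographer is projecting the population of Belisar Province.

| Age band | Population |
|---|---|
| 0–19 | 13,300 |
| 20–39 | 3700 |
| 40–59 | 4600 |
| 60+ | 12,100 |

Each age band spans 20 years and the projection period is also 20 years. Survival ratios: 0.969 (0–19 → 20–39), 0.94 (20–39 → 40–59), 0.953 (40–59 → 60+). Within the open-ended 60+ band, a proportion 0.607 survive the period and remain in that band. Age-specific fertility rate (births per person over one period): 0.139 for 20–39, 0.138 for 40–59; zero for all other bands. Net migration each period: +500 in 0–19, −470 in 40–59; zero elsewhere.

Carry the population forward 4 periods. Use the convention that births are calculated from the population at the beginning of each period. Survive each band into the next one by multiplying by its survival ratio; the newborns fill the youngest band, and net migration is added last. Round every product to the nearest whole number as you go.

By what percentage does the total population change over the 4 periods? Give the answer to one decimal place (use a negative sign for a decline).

(Bands numbered youngest = 1 to oldest = 4.)
After projecting period 1:
Births: 3700 × 0.139 = 514, 4600 × 0.138 = 635 — total 1149
Band 2: 13300 × 0.969 = 12888
Band 3: 3700 × 0.94 = 3478
Band 4: 4600 × 0.953 + 12100 × 0.607 = 4384 + 7345 = 11729
Net migration: Band 1 + 500 → 1649; Band 3 − 470 → 3008
Giving 1649 / 12888 / 3008 / 11729.
After projecting period 2:
Births: 12888 × 0.139 = 1791, 3008 × 0.138 = 415 — total 2206
Band 2: 1649 × 0.969 = 1598
Band 3: 12888 × 0.94 = 12115
Band 4: 3008 × 0.953 + 11729 × 0.607 = 2867 + 7120 = 9987
Net migration: Band 1 + 500 → 2706; Band 3 − 470 → 11645
Giving 2706 / 1598 / 11645 / 9987.
After projecting period 3:
Births: 1598 × 0.139 = 222, 11645 × 0.138 = 1607 — total 1829
Band 2: 2706 × 0.969 = 2622
Band 3: 1598 × 0.94 = 1502
Band 4: 11645 × 0.953 + 9987 × 0.607 = 11098 + 6062 = 17160
Net migration: Band 1 + 500 → 2329; Band 3 − 470 → 1032
Giving 2329 / 2622 / 1032 / 17160.
After projecting period 4:
Births: 2622 × 0.139 = 364, 1032 × 0.138 = 142 — total 506
Band 2: 2329 × 0.969 = 2257
Band 3: 2622 × 0.94 = 2465
Band 4: 1032 × 0.953 + 17160 × 0.607 = 983 + 10416 = 11399
Net migration: Band 1 + 500 → 1006; Band 3 − 470 → 1995
Giving 1006 / 2257 / 1995 / 11399.
Total: 33700 → 16657; change = -17043; percentage change = -50.6%

-50.6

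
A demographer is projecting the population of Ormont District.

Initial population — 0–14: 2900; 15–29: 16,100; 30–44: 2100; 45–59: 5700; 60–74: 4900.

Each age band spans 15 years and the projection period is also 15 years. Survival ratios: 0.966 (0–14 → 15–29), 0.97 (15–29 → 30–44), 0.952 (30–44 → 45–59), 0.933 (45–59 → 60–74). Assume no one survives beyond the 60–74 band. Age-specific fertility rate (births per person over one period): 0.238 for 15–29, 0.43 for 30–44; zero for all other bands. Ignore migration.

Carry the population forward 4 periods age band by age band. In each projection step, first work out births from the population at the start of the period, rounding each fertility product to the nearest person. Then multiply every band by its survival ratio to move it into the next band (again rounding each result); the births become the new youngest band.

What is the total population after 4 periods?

Call the bands 1 to 5, youngest first.
After projecting period 1:
Births: 16100 × 0.238 = 3832  |  2100 × 0.43 = 903 → 4735
Band 2: 2900 × 0.966 = 2801
Band 3: 16100 × 0.97 = 15617
Band 4: 2100 × 0.952 = 1999
Band 5: 5700 × 0.933 = 5318
End of period: [4735, 2801, 15617, 1999, 5318]
After projecting period 2:
Births: 2801 × 0.238 = 667  |  15617 × 0.43 = 6715 → 7382
Band 2: 4735 × 0.966 = 4574
Band 3: 2801 × 0.97 = 2717
Band 4: 15617 × 0.952 = 14867
Band 5: 1999 × 0.933 = 1865
End of period: [7382, 4574, 2717, 14867, 1865]
After projecting period 3:
Births: 4574 × 0.238 = 1089  |  2717 × 0.43 = 1168 → 2257
Band 2: 7382 × 0.966 = 7131
Band 3: 4574 × 0.97 = 4437
Band 4: 2717 × 0.952 = 2587
Band 5: 14867 × 0.933 = 13871
End of period: [2257, 7131, 4437, 2587, 13871]
After projecting period 4:
Births: 7131 × 0.238 = 1697  |  4437 × 0.43 = 1908 → 3605
Band 2: 2257 × 0.966 = 2180
Band 3: 7131 × 0.97 = 6917
Band 4: 4437 × 0.952 = 4224
Band 5: 2587 × 0.933 = 2414
End of period: [3605, 2180, 6917, 4224, 2414]
Total after period 4: 3605 + 2180 + 6917 + 4224 + 2414 = 19340

19340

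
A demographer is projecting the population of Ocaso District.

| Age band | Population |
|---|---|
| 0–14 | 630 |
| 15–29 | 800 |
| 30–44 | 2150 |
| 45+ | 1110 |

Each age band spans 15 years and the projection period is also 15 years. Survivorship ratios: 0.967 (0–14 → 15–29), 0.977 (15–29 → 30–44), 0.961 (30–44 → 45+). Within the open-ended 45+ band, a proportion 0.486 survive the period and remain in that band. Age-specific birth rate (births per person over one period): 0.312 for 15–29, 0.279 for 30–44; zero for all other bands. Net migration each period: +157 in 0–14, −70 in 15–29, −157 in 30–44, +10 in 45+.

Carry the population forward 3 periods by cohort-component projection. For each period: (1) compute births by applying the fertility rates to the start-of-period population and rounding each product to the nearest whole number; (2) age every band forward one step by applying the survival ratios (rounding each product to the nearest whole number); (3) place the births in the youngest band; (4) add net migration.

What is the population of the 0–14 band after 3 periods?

542

Call the groups 1 to 4, youngest first.
Period 1:
Births: 800 × 0.312 = 250, 2150 × 0.279 = 600 → 850
Group 2: 630 × 0.967 = 609
Group 3: 800 × 0.977 = 782
Group 4: 2150 × 0.961 + 1110 × 0.486 = 2066 + 539 = 2605
Net migration: Group 1 + 157 → 1007; Group 2 − 70 → 539; Group 3 − 157 → 625; Group 4 + 10 → 2615
Population now: 0–14=1007, 15–29=539, 30–44=625, 45+=2615
Period 2:
Births: 539 × 0.312 = 168, 625 × 0.279 = 174 → 342
Group 2: 1007 × 0.967 = 974
Group 3: 539 × 0.977 = 527
Group 4: 625 × 0.961 + 2615 × 0.486 = 601 + 1271 = 1872
Net migration: Group 1 + 157 → 499; Group 2 − 70 → 904; Group 3 − 157 → 370; Group 4 + 10 → 1882
Population now: 0–14=499, 15–29=904, 30–44=370, 45+=1882
Period 3:
Births: 904 × 0.312 = 282, 370 × 0.279 = 103 → 385
Group 2: 499 × 0.967 = 483
Group 3: 904 × 0.977 = 883
Group 4: 370 × 0.961 + 1882 × 0.486 = 356 + 915 = 1271
Net migration: Group 1 + 157 → 542; Group 2 − 70 → 413; Group 3 − 157 → 726; Group 4 + 10 → 1281
Population now: 0–14=542, 15–29=413, 30–44=726, 45+=1281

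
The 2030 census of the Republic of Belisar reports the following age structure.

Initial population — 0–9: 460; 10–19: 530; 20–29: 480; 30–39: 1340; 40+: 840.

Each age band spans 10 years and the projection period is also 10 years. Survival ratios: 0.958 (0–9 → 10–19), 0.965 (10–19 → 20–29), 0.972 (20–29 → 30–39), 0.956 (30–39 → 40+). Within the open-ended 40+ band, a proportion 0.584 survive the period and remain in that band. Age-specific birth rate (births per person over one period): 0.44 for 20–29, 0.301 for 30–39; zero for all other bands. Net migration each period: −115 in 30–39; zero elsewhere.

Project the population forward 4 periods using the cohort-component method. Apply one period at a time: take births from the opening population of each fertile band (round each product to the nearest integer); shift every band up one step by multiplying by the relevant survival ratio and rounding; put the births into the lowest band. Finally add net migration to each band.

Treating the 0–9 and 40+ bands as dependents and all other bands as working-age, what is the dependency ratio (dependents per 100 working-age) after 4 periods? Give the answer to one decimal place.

126.7

(Groups numbered youngest = 1 to oldest = 5.)
Period 1:
Births: 480 * 0.44 = 211, 1340 * 0.301 = 403 — total 614
Group 2: 460 * 0.958 = 441
Group 3: 530 * 0.965 = 511
Group 4: 480 * 0.972 = 467
Group 5: 1340 * 0.956 + 840 * 0.584 = 1281 + 491 = 1772
Net migration: Group 4 − 115 → 352
End of period: [614, 441, 511, 352, 1772]
Period 2:
Births: 511 * 0.44 = 225, 352 * 0.301 = 106 — total 331
Group 2: 614 * 0.958 = 588
Group 3: 441 * 0.965 = 426
Group 4: 511 * 0.972 = 497
Group 5: 352 * 0.956 + 1772 * 0.584 = 337 + 1035 = 1372
Net migration: Group 4 − 115 → 382
End of period: [331, 588, 426, 382, 1372]
Period 3:
Births: 426 * 0.44 = 187, 382 * 0.301 = 115 — total 302
Group 2: 331 * 0.958 = 317
Group 3: 588 * 0.965 = 567
Group 4: 426 * 0.972 = 414
Group 5: 382 * 0.956 + 1372 * 0.584 = 365 + 801 = 1166
Net migration: Group 4 − 115 → 299
End of period: [302, 317, 567, 299, 1166]
Period 4:
Births: 567 * 0.44 = 249, 299 * 0.301 = 90 — total 339
Group 2: 302 * 0.958 = 289
Group 3: 317 * 0.965 = 306
Group 4: 567 * 0.972 = 551
Group 5: 299 * 0.956 + 1166 * 0.584 = 286 + 681 = 967
Net migration: Group 4 − 115 → 436
End of period: [339, 289, 306, 436, 967]
Dependents (band 0–9 + band 40+) = 339 + 967 = 1306; working-age = 1031; ratio = 1306/1031 × 100 = 126.7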